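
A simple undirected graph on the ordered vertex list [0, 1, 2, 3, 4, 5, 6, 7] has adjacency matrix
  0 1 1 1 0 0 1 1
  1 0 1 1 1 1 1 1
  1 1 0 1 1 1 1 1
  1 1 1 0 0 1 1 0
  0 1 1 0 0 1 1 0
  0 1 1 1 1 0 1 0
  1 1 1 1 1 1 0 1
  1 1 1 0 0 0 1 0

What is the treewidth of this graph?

A width-4 tree decomposition is:
Bags: B1 = {1, 2, 3, 5, 6}  B2 = {0, 1, 2, 3, 6}  B3 = {0, 1, 2, 6, 7}  B4 = {1, 2, 4, 5, 6}
Tree: B1–B2, B2–B3, B1–B4
Each bag holds 5 vertices, so the decomposition has width 4, which upper-bounds the treewidth. On the other hand G contains the 5-clique {0, 1, 2, 3, 6}. A clique must lie in a single bag of any decomposition, so no decomposition can have width below 4. Therefore the treewidth is 4.

4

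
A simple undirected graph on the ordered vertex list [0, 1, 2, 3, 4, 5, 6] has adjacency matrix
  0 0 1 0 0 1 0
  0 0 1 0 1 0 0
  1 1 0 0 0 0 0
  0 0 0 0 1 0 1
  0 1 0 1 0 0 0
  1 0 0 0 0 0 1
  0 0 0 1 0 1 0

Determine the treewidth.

A width-2 tree decomposition is:
Bags: B1 = {1, 2, 4}  B2 = {2, 3, 4}  B3 = {2, 3, 6}  B4 = {2, 5, 6}  B5 = {0, 2, 5}
Tree: B1–B2, B2–B3, B3–B4, B4–B5
Each bag holds 3 vertices, so the decomposition has width 2, which upper-bounds the treewidth. For the lower bound, G contains the cycle 2–1–4–3–6–5–0–2, so G is not a forest; only forests have treewidth ≤ 1, hence tw(G) ≥ 2. Therefore the treewidth is 2.

2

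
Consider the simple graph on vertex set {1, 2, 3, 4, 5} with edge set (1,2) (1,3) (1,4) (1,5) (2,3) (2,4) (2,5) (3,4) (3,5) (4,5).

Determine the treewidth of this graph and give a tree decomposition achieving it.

Treewidth 4.
One optimal decomposition is:
Bags: B1 = {1, 2, 3, 4, 5}
Tree: (single bag)

A single bag containing all 5 vertices is trivially a valid decomposition of width 4. On the other hand G contains the 5-clique {1, 2, 3, 4, 5}. A clique must lie in a single bag of any decomposition, so no decomposition can have width below 4. Hence tw(G) = 4 exactly.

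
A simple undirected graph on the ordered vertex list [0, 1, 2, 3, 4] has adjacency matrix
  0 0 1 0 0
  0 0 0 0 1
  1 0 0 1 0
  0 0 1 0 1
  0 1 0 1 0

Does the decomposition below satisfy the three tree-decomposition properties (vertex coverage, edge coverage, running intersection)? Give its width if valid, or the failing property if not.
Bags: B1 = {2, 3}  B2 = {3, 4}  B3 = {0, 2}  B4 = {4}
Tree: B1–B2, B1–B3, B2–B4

No — vertex 1 appears in no bag.

A tree decomposition must satisfy three properties: every vertex lies in some bag; for every edge, both endpoints lie together in some bag; and for every vertex, the bags containing it form a connected subtree. Here vertex 1 appears in no bag, so the decomposition is invalid.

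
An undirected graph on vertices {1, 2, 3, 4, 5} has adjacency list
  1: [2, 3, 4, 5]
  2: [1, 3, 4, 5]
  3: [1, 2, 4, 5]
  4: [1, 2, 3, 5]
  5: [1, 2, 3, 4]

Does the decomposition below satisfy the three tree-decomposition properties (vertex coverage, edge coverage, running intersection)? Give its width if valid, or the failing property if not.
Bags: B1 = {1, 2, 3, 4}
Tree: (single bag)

A tree decomposition must satisfy three properties: every vertex lies in some bag; for every edge, both endpoints lie together in some bag; and for every vertex, the bags containing it form a connected subtree. Here vertex 5 appears in no bag, so the decomposition is invalid.

No — vertex 5 appears in no bag.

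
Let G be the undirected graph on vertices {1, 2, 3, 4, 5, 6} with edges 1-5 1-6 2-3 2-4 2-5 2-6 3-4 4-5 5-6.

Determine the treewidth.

A width-2 tree decomposition is:
Bags: B1 = {2, 4, 5}  B2 = {2, 5, 6}  B3 = {1, 5, 6}  B4 = {2, 3, 4}
Tree: B1–B2, B2–B3, B1–B4
The largest bag has 3 vertices, giving width 2; this decomposition certifies tw(G) ≤ 2. For the lower bound, the 3 vertices {1, 5, 6} are pairwise adjacent, and any tree decomposition puts a clique entirely inside one bag — forcing width ≥ 2. The upper and lower bounds meet at 2, so that is the treewidth.

2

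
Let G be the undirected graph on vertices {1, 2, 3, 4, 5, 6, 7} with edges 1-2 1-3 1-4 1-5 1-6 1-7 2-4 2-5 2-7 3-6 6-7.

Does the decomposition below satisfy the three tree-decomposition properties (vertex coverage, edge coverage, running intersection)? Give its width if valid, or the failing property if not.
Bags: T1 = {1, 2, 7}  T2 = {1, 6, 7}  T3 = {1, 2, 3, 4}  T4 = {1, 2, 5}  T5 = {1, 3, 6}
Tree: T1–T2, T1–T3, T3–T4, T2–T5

No — bags containing vertex 3 are not connected in the tree.

A tree decomposition must satisfy three properties: every vertex lies in some bag; for every edge, both endpoints lie together in some bag; and for every vertex, the bags containing it form a connected subtree. Here bags containing vertex 3 are not connected in the tree, so the decomposition is invalid.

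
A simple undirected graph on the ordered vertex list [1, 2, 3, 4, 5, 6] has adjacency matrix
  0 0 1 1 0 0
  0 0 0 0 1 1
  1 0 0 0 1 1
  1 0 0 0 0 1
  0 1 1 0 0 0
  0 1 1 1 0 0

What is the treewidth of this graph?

A width-2 tree decomposition is:
Bags: B1 = {2, 5, 6}  B2 = {3, 5, 6}  B3 = {3, 4, 6}  B4 = {1, 3, 4}
Tree: B1–B2, B2–B3, B3–B4
Each bag holds 3 vertices, so the decomposition has width 2, which upper-bounds the treewidth. For the lower bound, G contains the cycle 2–5–3–6–2, so G is not a forest; only forests have treewidth ≤ 1, hence tw(G) ≥ 2. Hence tw(G) = 2 exactly.

2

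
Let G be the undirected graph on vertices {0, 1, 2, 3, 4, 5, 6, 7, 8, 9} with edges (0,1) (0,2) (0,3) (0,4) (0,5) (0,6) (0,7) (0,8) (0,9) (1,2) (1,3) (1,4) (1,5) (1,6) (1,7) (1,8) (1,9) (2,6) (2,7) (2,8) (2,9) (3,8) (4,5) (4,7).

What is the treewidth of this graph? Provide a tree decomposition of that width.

Every bag has size at most 4, so the width is 4 − 1 = 3 and tw(G) ≤ 3. Conversely, {0, 1, 2, 8} is a clique of size 4, and the vertices of any clique must share a bag in every tree decomposition; so some bag has ≥ 4 vertices and tw(G) ≥ 3. The upper and lower bounds meet at 3, so that is the treewidth.

Treewidth 3.
Bags: B1 = {0, 1, 2, 7}  B2 = {0, 1, 2, 8}  B3 = {0, 1, 2, 6}  B4 = {0, 1, 4, 7}  B5 = {0, 1, 2, 9}  B6 = {0, 1, 4, 5}  B7 = {0, 1, 3, 8}
Tree: B1–B2, B2–B3, B1–B4, B1–B5, B4–B6, B2–B7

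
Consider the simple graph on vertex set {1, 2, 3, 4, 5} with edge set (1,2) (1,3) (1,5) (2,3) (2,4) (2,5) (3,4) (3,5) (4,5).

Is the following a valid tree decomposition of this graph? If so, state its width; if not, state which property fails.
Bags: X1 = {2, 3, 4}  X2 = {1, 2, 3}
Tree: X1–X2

A tree decomposition must satisfy three properties: every vertex lies in some bag; for every edge, both endpoints lie together in some bag; and for every vertex, the bags containing it form a connected subtree. Here vertex 5 appears in no bag, so the decomposition is invalid.

No — vertex 5 appears in no bag.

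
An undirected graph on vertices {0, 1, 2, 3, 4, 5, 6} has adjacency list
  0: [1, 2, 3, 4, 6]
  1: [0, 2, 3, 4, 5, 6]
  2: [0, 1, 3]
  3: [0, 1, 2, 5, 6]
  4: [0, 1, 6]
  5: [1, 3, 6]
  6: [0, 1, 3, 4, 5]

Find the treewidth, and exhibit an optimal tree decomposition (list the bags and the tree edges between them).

Treewidth 3.
One such decomposition:
Bags: B1 = {1, 3, 5, 6}  B2 = {0, 1, 3, 6}  B3 = {0, 1, 2, 3}  B4 = {0, 1, 4, 6}
Tree: B1–B2, B2–B3, B2–B4

Each bag holds 4 vertices, so the decomposition has width 3, which upper-bounds the treewidth. On the other hand G contains the 4-clique {0, 1, 2, 3}. A clique must lie in a single bag of any decomposition, so no decomposition can have width below 3. The upper and lower bounds meet at 3, so that is the treewidth.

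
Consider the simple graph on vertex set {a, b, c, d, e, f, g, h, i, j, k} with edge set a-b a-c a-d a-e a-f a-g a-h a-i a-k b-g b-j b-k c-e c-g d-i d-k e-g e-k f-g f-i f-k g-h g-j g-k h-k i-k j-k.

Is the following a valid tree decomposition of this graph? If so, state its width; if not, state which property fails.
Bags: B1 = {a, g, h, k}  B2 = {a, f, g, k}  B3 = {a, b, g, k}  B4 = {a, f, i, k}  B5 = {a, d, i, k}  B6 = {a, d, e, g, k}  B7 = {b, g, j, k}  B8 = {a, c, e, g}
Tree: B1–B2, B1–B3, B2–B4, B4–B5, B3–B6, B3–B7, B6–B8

No — bags containing vertex d are not connected in the tree.

A tree decomposition must satisfy three properties: every vertex lies in some bag; for every edge, both endpoints lie together in some bag; and for every vertex, the bags containing it form a connected subtree. Here bags containing vertex d are not connected in the tree, so the decomposition is invalid.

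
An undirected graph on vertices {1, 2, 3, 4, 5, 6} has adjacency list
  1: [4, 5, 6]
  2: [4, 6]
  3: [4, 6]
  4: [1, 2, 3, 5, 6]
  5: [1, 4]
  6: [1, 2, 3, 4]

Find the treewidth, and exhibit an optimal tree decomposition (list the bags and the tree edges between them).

Each bag holds 3 vertices, so the decomposition has width 2, which upper-bounds the treewidth. For the lower bound, the 3 vertices {1, 4, 5} are pairwise adjacent, and any tree decomposition puts a clique entirely inside one bag — forcing width ≥ 2. Hence tw(G) = 2 exactly.

Treewidth 2.
Bags: B1 = {2, 4, 6}  B2 = {3, 4, 6}  B3 = {1, 4, 6}  B4 = {1, 4, 5}
Tree: B1–B2, B1–B3, B3–B4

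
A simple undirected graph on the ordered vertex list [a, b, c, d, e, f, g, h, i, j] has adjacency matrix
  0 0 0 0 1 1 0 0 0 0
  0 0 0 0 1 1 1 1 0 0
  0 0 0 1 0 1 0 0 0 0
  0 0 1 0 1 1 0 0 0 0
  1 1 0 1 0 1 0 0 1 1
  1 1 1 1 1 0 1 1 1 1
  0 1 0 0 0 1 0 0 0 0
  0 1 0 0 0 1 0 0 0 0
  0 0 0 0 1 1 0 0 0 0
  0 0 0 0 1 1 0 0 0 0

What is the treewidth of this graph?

2

A width-2 tree decomposition is:
Bags: B1 = {d, e, f}  B2 = {a, e, f}  B3 = {e, f, i}  B4 = {b, e, f}  B5 = {c, d, f}  B6 = {e, f, j}  B7 = {b, f, g}  B8 = {b, f, h}
Tree: B1–B2, B1–B3, B2–B4, B1–B5, B3–B6, B4–B7, B4–B8
The largest bag has 3 vertices, giving width 2; this decomposition certifies tw(G) ≤ 2. On the other hand G contains the 3-clique {b, f, g}. A clique must lie in a single bag of any decomposition, so no decomposition can have width below 2. Combining the bounds, tw(G) = 2.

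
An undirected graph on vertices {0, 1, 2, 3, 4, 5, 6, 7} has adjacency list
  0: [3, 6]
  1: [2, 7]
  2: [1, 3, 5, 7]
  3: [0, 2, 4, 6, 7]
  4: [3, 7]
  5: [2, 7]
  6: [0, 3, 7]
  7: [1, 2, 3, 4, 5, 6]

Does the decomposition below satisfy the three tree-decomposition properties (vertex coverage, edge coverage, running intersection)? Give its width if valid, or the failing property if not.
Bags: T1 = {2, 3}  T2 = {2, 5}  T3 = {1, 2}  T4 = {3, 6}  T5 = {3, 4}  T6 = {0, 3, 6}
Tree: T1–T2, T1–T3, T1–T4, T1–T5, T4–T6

No — vertex 7 appears in no bag.

A tree decomposition must satisfy three properties: every vertex lies in some bag; for every edge, both endpoints lie together in some bag; and for every vertex, the bags containing it form a connected subtree. Here vertex 7 appears in no bag, so the decomposition is invalid.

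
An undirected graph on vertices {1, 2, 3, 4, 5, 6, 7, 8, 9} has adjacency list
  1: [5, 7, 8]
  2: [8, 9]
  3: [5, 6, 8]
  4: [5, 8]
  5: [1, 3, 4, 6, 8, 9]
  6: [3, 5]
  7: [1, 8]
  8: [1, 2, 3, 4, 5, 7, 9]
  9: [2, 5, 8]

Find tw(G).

A width-2 tree decomposition is:
Bags: B1 = {3, 5, 6}  B2 = {3, 5, 8}  B3 = {1, 5, 8}  B4 = {4, 5, 8}  B5 = {5, 8, 9}  B6 = {1, 7, 8}  B7 = {2, 8, 9}
Tree: B1–B2, B2–B3, B2–B4, B3–B5, B3–B6, B5–B7
The largest bag has 3 vertices, giving width 2; this decomposition certifies tw(G) ≤ 2. On the other hand G contains the 3-clique {2, 8, 9}. A clique must lie in a single bag of any decomposition, so no decomposition can have width below 2. The upper and lower bounds meet at 2, so that is the treewidth.

2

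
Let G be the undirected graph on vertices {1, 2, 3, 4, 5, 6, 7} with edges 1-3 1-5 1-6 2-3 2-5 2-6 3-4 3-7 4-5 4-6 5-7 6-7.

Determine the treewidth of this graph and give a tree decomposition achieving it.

The largest bag has 4 vertices, giving width 3; this decomposition certifies tw(G) ≤ 3. For the lower bound: the 4 vertex sets {6,7}, {3,4}, {5}, {2} are disjoint, each induces a connected subgraph, and every pair is joined by at least one edge of G. Contracting each set to a single vertex therefore yields K_{4} as a minor, and since treewidth is minor-monotone, tw(G) ≥ tw(K_{4}) = 3. Therefore the treewidth is 3.

Treewidth 3.
One optimal decomposition is:
Bags: B1 = {3, 5, 6, 7}  B2 = {3, 4, 5, 6}  B3 = {2, 3, 5, 6}  B4 = {1, 3, 5, 6}
Tree: B1–B2, B2–B3, B3–B4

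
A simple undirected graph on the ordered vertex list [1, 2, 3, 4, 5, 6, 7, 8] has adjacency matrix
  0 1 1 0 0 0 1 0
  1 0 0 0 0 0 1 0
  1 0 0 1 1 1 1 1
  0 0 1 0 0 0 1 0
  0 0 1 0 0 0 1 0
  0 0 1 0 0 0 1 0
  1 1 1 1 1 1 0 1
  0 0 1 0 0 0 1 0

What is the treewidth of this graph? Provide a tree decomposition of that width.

The largest bag has 3 vertices, giving width 2; this decomposition certifies tw(G) ≤ 2. For the lower bound, the 3 vertices {1, 2, 7} are pairwise adjacent, and any tree decomposition puts a clique entirely inside one bag — forcing width ≥ 2. Combining the bounds, tw(G) = 2.

Treewidth 2.
One such decomposition:
Bags: B1 = {1, 3, 7}  B2 = {3, 5, 7}  B3 = {3, 6, 7}  B4 = {1, 2, 7}  B5 = {3, 7, 8}  B6 = {3, 4, 7}
Tree: B1–B2, B2–B3, B1–B4, B2–B5, B3–B6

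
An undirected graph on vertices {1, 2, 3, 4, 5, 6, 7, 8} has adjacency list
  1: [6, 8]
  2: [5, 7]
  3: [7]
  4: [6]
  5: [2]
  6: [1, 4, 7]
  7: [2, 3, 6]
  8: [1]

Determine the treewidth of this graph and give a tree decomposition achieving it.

Each bag holds 2 vertices, so the decomposition has width 1, which upper-bounds the treewidth. Any graph with an edge has treewidth ≥ 1, and G has the edge 7–6. The upper and lower bounds meet at 1, so that is the treewidth.

Treewidth 1.
One such decomposition:
Bags: B1 = {6, 7}  B2 = {3, 7}  B3 = {2, 7}  B4 = {1, 6}  B5 = {2, 5}  B6 = {4, 6}  B7 = {1, 8}
Tree: B1–B2, B2–B3, B1–B4, B3–B5, B4–B6, B4–B7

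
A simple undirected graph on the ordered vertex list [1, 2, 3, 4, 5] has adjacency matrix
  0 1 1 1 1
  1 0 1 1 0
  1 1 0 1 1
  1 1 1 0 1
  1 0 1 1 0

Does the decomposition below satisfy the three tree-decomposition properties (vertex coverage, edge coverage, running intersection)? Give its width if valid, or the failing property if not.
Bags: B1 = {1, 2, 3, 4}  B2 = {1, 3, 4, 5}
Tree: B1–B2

Vertex coverage: the bags together contain {1, 2, 3, 4, 5}, the full vertex set. Edge coverage: each edge of G has both endpoints in at least one bag. Running intersection: for every vertex, the bags containing it form a connected subtree. All three properties hold, so this is a valid tree decomposition of width max|bag| − 1 = 3, and hence tw(G) ≤ 3.

Yes; width 3.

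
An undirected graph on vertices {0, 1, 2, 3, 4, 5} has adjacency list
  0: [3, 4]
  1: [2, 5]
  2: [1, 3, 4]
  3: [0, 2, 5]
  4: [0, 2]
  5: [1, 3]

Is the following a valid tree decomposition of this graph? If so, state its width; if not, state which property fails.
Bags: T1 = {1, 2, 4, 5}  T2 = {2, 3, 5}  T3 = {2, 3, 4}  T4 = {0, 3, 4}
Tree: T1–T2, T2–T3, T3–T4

No — bags containing vertex 4 are not connected in the tree.

A tree decomposition must satisfy three properties: every vertex lies in some bag; for every edge, both endpoints lie together in some bag; and for every vertex, the bags containing it form a connected subtree. Here bags containing vertex 4 are not connected in the tree, so the decomposition is invalid.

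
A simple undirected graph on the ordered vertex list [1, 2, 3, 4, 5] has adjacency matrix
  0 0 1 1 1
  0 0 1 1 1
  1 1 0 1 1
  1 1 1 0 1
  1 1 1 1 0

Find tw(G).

A width-3 tree decomposition is:
Bags: B1 = {2, 3, 4, 5}  B2 = {1, 3, 4, 5}
Tree: B1–B2
Each bag holds 4 vertices, so the decomposition has width 3, which upper-bounds the treewidth. Conversely, {1, 3, 4, 5} is a clique of size 4, and the vertices of any clique must share a bag in every tree decomposition; so some bag has ≥ 4 vertices and tw(G) ≥ 3. Therefore the treewidth is 3.

3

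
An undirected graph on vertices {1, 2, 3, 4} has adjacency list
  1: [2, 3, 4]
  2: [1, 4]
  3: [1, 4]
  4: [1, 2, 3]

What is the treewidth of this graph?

A width-2 tree decomposition is:
Bags: B1 = {1, 2, 4}  B2 = {1, 3, 4}
Tree: B1–B2
Each bag holds 3 vertices, so the decomposition has width 2, which upper-bounds the treewidth. Conversely, {1, 2, 4} is a clique of size 3, and the vertices of any clique must share a bag in every tree decomposition; so some bag has ≥ 3 vertices and tw(G) ≥ 2. Therefore the treewidth is 2.

2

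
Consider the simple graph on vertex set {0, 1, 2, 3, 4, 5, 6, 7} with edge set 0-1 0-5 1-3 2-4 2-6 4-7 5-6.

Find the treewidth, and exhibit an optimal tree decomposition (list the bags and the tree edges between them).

Every bag has size at most 2, so the width is 2 − 1 = 1 and tw(G) ≤ 1. Any graph with an edge has treewidth ≥ 1, and G has the edge 7–4. Therefore the treewidth is 1.

Treewidth 1.
Bags: B1 = {4, 7}  B2 = {2, 4}  B3 = {2, 6}  B4 = {5, 6}  B5 = {0, 5}  B6 = {0, 1}  B7 = {1, 3}
Tree: B1–B2, B2–B3, B3–B4, B4–B5, B5–B6, B6–B7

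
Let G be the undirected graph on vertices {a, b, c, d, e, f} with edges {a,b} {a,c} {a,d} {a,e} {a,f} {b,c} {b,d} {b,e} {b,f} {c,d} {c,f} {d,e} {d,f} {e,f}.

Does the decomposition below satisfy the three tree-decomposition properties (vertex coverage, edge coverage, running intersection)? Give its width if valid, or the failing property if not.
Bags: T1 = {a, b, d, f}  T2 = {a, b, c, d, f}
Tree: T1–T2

A tree decomposition must satisfy three properties: every vertex lies in some bag; for every edge, both endpoints lie together in some bag; and for every vertex, the bags containing it form a connected subtree. Here vertex e appears in no bag, so the decomposition is invalid.

No — vertex e appears in no bag.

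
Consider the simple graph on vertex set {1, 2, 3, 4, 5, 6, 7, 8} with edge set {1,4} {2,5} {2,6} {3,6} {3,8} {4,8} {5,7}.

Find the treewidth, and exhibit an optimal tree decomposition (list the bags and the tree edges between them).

The largest bag has 2 vertices, giving width 1; this decomposition certifies tw(G) ≤ 1. G has an edge, so its treewidth is at least 1. The upper and lower bounds meet at 1, so that is the treewidth.

Treewidth 1.
One such decomposition:
Bags: B1 = {1, 4}  B2 = {4, 8}  B3 = {3, 8}  B4 = {3, 6}  B5 = {2, 6}  B6 = {2, 5}  B7 = {5, 7}
Tree: B1–B2, B2–B3, B3–B4, B4–B5, B5–B6, B6–B7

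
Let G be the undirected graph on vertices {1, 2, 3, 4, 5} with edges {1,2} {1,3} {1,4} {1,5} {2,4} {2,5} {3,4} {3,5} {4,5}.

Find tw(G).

3

A width-3 tree decomposition is:
Bags: B1 = {1, 2, 4, 5}  B2 = {1, 3, 4, 5}
Tree: B1–B2
Every bag has size at most 4, so the width is 4 − 1 = 3 and tw(G) ≤ 3. On the other hand G contains the 4-clique {1, 2, 4, 5}. A clique must lie in a single bag of any decomposition, so no decomposition can have width below 3. Combining the bounds, tw(G) = 3.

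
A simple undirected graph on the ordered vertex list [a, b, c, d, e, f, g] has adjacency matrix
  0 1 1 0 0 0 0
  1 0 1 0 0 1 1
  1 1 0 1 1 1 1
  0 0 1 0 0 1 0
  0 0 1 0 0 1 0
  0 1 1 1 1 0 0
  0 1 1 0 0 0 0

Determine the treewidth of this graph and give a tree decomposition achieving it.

Treewidth 2.
One optimal decomposition is:
Bags: B1 = {b, c, f}  B2 = {c, e, f}  B3 = {a, b, c}  B4 = {c, d, f}  B5 = {b, c, g}
Tree: B1–B2, B1–B3, B2–B4, B3–B5

Each bag holds 3 vertices, so the decomposition has width 2, which upper-bounds the treewidth. Conversely, {b, c, g} is a clique of size 3, and the vertices of any clique must share a bag in every tree decomposition; so some bag has ≥ 3 vertices and tw(G) ≥ 2. Hence tw(G) = 2 exactly.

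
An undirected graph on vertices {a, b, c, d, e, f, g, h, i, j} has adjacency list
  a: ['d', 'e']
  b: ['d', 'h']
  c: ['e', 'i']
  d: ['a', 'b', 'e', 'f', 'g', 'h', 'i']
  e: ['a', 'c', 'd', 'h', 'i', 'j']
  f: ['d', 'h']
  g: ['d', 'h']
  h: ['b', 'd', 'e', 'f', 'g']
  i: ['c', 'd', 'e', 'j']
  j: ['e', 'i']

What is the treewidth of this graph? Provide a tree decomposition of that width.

Treewidth 2.
One optimal decomposition is:
Bags: B1 = {d, g, h}  B2 = {d, e, h}  B3 = {d, e, i}  B4 = {a, d, e}  B5 = {b, d, h}  B6 = {d, f, h}  B7 = {e, i, j}  B8 = {c, e, i}
Tree: B1–B2, B2–B3, B2–B4, B1–B5, B5–B6, B3–B7, B7–B8

The largest bag has 3 vertices, giving width 2; this decomposition certifies tw(G) ≤ 2. Conversely, {d, g, h} is a clique of size 3, and the vertices of any clique must share a bag in every tree decomposition; so some bag has ≥ 3 vertices and tw(G) ≥ 2. Therefore the treewidth is 2.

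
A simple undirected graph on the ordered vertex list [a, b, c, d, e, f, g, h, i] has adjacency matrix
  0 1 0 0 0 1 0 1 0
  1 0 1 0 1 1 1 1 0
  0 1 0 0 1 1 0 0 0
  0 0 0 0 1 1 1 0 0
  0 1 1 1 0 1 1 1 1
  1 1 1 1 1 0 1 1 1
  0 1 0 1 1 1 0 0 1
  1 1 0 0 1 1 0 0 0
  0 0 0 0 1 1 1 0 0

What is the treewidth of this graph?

3

A width-3 tree decomposition is:
Bags: B1 = {b, e, f, g}  B2 = {b, e, f, h}  B3 = {b, c, e, f}  B4 = {e, f, g, i}  B5 = {d, e, f, g}  B6 = {a, b, f, h}
Tree: B1–B2, B1–B3, B1–B4, B4–B5, B2–B6
Every bag has size at most 4, so the width is 4 − 1 = 3 and tw(G) ≤ 3. Conversely, {d, e, f, g} is a clique of size 4, and the vertices of any clique must share a bag in every tree decomposition; so some bag has ≥ 4 vertices and tw(G) ≥ 3. The upper and lower bounds meet at 3, so that is the treewidth.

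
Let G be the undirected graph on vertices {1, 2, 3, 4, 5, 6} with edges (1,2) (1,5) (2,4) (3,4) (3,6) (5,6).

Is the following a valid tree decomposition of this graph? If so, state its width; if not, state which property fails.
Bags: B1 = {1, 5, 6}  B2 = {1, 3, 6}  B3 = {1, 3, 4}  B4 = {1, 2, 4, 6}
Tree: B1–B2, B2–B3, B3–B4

A tree decomposition must satisfy three properties: every vertex lies in some bag; for every edge, both endpoints lie together in some bag; and for every vertex, the bags containing it form a connected subtree. Here bags containing vertex 6 are not connected in the tree, so the decomposition is invalid.

No — bags containing vertex 6 are not connected in the tree.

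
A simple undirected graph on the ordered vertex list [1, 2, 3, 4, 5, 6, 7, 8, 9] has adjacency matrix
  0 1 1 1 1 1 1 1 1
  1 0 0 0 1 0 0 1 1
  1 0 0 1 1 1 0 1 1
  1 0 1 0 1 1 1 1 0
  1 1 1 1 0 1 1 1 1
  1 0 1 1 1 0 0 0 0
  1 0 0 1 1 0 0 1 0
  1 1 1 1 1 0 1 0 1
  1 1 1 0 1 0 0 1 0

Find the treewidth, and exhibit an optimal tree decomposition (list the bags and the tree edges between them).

Treewidth 4.
One optimal decomposition is:
Bags: B1 = {1, 3, 4, 5, 8}  B2 = {1, 3, 5, 8, 9}  B3 = {1, 3, 4, 5, 6}  B4 = {1, 2, 5, 8, 9}  B5 = {1, 4, 5, 7, 8}
Tree: B1–B2, B1–B3, B2–B4, B1–B5

The largest bag has 5 vertices, giving width 4; this decomposition certifies tw(G) ≤ 4. Conversely, {1, 2, 5, 8, 9} is a clique of size 5, and the vertices of any clique must share a bag in every tree decomposition; so some bag has ≥ 5 vertices and tw(G) ≥ 4. The upper and lower bounds meet at 4, so that is the treewidth.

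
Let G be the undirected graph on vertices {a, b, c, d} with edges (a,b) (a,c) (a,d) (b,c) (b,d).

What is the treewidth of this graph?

2

A width-2 tree decomposition is:
Bags: B1 = {a, b, d}  B2 = {a, b, c}
Tree: B1–B2
Each bag holds 3 vertices, so the decomposition has width 2, which upper-bounds the treewidth. Conversely, {a, b, d} is a clique of size 3, and the vertices of any clique must share a bag in every tree decomposition; so some bag has ≥ 3 vertices and tw(G) ≥ 2. Combining the bounds, tw(G) = 2.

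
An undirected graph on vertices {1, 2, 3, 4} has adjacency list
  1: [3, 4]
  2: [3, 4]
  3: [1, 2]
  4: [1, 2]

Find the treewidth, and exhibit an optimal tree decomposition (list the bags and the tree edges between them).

Every bag has size at most 3, so the width is 3 − 1 = 2 and tw(G) ≤ 2. The edges 1–4–2–3–1 form a cycle, so G is not a tree and its treewidth is at least 2. Hence tw(G) = 2 exactly.

Treewidth 2.
Bags: B1 = {1, 2, 4}  B2 = {1, 2, 3}
Tree: B1–B2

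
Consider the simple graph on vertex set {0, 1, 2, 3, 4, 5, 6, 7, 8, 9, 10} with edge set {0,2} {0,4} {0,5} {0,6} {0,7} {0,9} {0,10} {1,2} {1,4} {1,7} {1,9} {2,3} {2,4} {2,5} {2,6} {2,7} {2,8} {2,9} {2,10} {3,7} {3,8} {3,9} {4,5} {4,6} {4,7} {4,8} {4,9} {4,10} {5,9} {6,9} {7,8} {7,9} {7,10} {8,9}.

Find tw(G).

A width-4 tree decomposition is:
Bags: B1 = {0, 2, 4, 7, 9}  B2 = {0, 2, 4, 7, 10}  B3 = {2, 4, 7, 8, 9}  B4 = {0, 2, 4, 6, 9}  B5 = {2, 3, 7, 8, 9}  B6 = {1, 2, 4, 7, 9}  B7 = {0, 2, 4, 5, 9}
Tree: B1–B2, B1–B3, B1–B4, B3–B5, B3–B6, B4–B7
The largest bag has 5 vertices, giving width 4; this decomposition certifies tw(G) ≤ 4. For the lower bound, the 5 vertices {2, 3, 7, 8, 9} are pairwise adjacent, and any tree decomposition puts a clique entirely inside one bag — forcing width ≥ 4. The upper and lower bounds meet at 4, so that is the treewidth.

4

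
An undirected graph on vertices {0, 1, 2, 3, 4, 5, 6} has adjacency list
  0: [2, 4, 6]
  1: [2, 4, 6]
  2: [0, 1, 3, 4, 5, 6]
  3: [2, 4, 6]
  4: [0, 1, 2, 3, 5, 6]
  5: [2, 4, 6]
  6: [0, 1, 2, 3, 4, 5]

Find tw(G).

A width-3 tree decomposition is:
Bags: B1 = {1, 2, 4, 6}  B2 = {2, 3, 4, 6}  B3 = {2, 4, 5, 6}  B4 = {0, 2, 4, 6}
Tree: B1–B2, B1–B3, B1–B4
Each bag holds 4 vertices, so the decomposition has width 3, which upper-bounds the treewidth. On the other hand G contains the 4-clique {0, 2, 4, 6}. A clique must lie in a single bag of any decomposition, so no decomposition can have width below 3. The upper and lower bounds meet at 3, so that is the treewidth.

3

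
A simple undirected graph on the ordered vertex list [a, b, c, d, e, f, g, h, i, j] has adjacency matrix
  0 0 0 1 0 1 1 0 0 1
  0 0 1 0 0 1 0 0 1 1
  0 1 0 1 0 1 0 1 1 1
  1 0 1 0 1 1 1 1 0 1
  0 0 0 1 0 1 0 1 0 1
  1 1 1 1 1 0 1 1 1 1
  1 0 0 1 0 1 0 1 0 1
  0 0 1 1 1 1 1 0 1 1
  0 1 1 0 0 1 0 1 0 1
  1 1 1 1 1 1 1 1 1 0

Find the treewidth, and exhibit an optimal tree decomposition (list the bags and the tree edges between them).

The largest bag has 5 vertices, giving width 4; this decomposition certifies tw(G) ≤ 4. On the other hand G contains the 5-clique {d, f, g, h, j}. A clique must lie in a single bag of any decomposition, so no decomposition can have width below 4. Therefore the treewidth is 4.

Treewidth 4.
Bags: B1 = {c, d, f, h, j}  B2 = {d, f, g, h, j}  B3 = {c, f, h, i, j}  B4 = {b, c, f, i, j}  B5 = {d, e, f, h, j}  B6 = {a, d, f, g, j}
Tree: B1–B2, B1–B3, B3–B4, B2–B5, B2–B6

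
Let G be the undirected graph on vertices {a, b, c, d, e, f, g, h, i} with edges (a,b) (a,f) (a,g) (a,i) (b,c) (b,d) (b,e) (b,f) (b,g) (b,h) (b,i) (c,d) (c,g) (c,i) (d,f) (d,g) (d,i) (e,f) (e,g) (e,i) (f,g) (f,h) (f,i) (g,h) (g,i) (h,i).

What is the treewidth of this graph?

A width-4 tree decomposition is:
Bags: B1 = {b, e, f, g, i}  B2 = {b, d, f, g, i}  B3 = {a, b, f, g, i}  B4 = {b, f, g, h, i}  B5 = {b, c, d, g, i}
Tree: B1–B2, B1–B3, B1–B4, B2–B5
The largest bag has 5 vertices, giving width 4; this decomposition certifies tw(G) ≤ 4. On the other hand G contains the 5-clique {b, c, d, g, i}. A clique must lie in a single bag of any decomposition, so no decomposition can have width below 4. Hence tw(G) = 4 exactly.

4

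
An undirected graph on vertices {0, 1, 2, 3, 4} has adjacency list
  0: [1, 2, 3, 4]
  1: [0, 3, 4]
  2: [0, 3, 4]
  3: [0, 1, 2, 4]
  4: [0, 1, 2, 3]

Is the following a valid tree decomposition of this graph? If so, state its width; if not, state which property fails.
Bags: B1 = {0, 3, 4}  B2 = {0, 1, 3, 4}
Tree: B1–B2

No — vertex 2 appears in no bag.

A tree decomposition must satisfy three properties: every vertex lies in some bag; for every edge, both endpoints lie together in some bag; and for every vertex, the bags containing it form a connected subtree. Here vertex 2 appears in no bag, so the decomposition is invalid.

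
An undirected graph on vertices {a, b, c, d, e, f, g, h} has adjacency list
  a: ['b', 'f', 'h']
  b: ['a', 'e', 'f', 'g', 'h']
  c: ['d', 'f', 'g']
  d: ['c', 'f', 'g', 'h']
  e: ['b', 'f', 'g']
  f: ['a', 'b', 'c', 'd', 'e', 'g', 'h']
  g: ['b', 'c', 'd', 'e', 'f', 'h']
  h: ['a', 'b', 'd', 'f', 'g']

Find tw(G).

3

A width-3 tree decomposition is:
Bags: B1 = {b, f, g, h}  B2 = {b, e, f, g}  B3 = {a, b, f, h}  B4 = {d, f, g, h}  B5 = {c, d, f, g}
Tree: B1–B2, B1–B3, B1–B4, B4–B5
The largest bag has 4 vertices, giving width 3; this decomposition certifies tw(G) ≤ 3. For the lower bound, the 4 vertices {d, f, g, h} are pairwise adjacent, and any tree decomposition puts a clique entirely inside one bag — forcing width ≥ 3. Hence tw(G) = 3 exactly.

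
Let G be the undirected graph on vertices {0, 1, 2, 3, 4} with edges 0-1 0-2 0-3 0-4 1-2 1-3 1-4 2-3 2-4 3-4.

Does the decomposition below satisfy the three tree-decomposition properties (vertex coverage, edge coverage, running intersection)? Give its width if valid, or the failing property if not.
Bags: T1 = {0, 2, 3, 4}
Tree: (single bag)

A tree decomposition must satisfy three properties: every vertex lies in some bag; for every edge, both endpoints lie together in some bag; and for every vertex, the bags containing it form a connected subtree. Here vertex 1 appears in no bag, so the decomposition is invalid.

No — vertex 1 appears in no bag.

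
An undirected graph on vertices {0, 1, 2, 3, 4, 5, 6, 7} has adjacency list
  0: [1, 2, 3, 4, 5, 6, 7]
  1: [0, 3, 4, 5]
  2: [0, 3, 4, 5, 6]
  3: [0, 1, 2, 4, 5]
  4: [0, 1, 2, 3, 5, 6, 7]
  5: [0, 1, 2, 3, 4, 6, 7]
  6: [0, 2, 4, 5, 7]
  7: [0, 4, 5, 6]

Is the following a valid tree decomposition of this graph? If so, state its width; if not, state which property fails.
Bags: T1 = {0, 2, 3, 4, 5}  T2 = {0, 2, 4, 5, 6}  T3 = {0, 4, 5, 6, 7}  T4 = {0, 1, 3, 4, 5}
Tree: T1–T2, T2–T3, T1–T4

Yes; width 4.

Every vertex of G appears in some bag (union = {0, 1, 2, 3, 4, 5, 6, 7}); every edge is covered by a bag; and for each vertex v the set of bags containing v is connected in the bag tree. The decomposition is therefore valid. The largest bag has 5 vertices, so the width is 4.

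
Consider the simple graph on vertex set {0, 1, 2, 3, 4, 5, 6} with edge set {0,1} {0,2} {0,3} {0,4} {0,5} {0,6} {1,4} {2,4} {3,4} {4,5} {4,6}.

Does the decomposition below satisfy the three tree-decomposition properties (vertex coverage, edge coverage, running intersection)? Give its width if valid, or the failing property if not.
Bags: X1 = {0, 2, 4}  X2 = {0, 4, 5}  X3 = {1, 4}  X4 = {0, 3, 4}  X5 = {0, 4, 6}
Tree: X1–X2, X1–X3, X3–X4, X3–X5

No — edge (0,1) lies in no bag.

A tree decomposition must satisfy three properties: every vertex lies in some bag; for every edge, both endpoints lie together in some bag; and for every vertex, the bags containing it form a connected subtree. Here edge (0,1) lies in no bag, so the decomposition is invalid.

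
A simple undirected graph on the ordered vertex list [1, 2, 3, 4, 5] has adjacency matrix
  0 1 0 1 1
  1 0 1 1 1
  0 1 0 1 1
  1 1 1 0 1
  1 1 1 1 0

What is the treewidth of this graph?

A width-3 tree decomposition is:
Bags: B1 = {1, 2, 4, 5}  B2 = {2, 3, 4, 5}
Tree: B1–B2
The largest bag has 4 vertices, giving width 3; this decomposition certifies tw(G) ≤ 3. Conversely, {1, 2, 4, 5} is a clique of size 4, and the vertices of any clique must share a bag in every tree decomposition; so some bag has ≥ 4 vertices and tw(G) ≥ 3. Hence tw(G) = 3 exactly.

3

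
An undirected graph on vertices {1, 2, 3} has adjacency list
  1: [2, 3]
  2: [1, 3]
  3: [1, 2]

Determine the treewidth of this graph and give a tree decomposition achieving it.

Treewidth 2.
One optimal decomposition is:
Bags: B1 = {1, 2, 3}
Tree: (single bag)

With just one bag of size 3, the width is 3 − 1 = 2, so tw(G) ≤ 2. Conversely, {1, 2, 3} is a clique of size 3, and the vertices of any clique must share a bag in every tree decomposition; so some bag has ≥ 3 vertices and tw(G) ≥ 2. Hence tw(G) = 2 exactly.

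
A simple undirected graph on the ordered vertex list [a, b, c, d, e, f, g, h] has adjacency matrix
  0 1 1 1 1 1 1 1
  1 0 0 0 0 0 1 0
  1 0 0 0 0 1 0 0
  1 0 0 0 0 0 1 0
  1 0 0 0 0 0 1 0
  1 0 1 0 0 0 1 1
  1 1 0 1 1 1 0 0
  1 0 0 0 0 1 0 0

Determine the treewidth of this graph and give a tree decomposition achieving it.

Treewidth 2.
Bags: B1 = {a, f, g}  B2 = {a, f, h}  B3 = {a, d, g}  B4 = {a, c, f}  B5 = {a, b, g}  B6 = {a, e, g}
Tree: B1–B2, B1–B3, B2–B4, B3–B5, B1–B6

Every bag has size at most 3, so the width is 3 − 1 = 2 and tw(G) ≤ 2. Conversely, {a, d, g} is a clique of size 3, and the vertices of any clique must share a bag in every tree decomposition; so some bag has ≥ 3 vertices and tw(G) ≥ 2. Combining the bounds, tw(G) = 2.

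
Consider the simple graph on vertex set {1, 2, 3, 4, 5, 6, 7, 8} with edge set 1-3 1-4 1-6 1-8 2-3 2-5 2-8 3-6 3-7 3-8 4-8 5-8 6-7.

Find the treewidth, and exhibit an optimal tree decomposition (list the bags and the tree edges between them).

Treewidth 2.
One optimal decomposition is:
Bags: B1 = {1, 3, 8}  B2 = {2, 3, 8}  B3 = {1, 3, 6}  B4 = {1, 4, 8}  B5 = {3, 6, 7}  B6 = {2, 5, 8}
Tree: B1–B2, B1–B3, B1–B4, B3–B5, B2–B6

Each bag holds 3 vertices, so the decomposition has width 2, which upper-bounds the treewidth. Conversely, {1, 3, 8} is a clique of size 3, and the vertices of any clique must share a bag in every tree decomposition; so some bag has ≥ 3 vertices and tw(G) ≥ 2. The upper and lower bounds meet at 2, so that is the treewidth.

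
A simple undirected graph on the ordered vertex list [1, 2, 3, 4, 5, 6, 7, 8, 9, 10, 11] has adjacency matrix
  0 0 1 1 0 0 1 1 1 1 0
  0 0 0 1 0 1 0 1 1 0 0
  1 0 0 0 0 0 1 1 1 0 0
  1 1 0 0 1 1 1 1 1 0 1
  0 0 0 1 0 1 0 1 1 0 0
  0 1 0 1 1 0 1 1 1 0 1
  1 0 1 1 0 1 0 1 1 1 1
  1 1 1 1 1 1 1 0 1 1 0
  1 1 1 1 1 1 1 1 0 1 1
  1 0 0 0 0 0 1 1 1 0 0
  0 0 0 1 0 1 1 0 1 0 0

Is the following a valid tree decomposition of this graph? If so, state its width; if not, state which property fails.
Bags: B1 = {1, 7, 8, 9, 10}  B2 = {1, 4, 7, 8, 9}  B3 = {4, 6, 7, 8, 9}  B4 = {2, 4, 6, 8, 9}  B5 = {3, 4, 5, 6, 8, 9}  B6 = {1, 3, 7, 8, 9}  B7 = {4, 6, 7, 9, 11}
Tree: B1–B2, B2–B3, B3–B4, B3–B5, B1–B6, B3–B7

A tree decomposition must satisfy three properties: every vertex lies in some bag; for every edge, both endpoints lie together in some bag; and for every vertex, the bags containing it form a connected subtree. Here bags containing vertex 3 are not connected in the tree, so the decomposition is invalid.

No — bags containing vertex 3 are not connected in the tree.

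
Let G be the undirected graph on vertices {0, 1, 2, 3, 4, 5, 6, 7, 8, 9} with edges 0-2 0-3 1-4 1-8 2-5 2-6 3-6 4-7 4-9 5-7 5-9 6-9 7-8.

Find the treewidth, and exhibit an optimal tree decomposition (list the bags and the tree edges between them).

Treewidth 2.
Bags: B1 = {1, 4, 8}  B2 = {4, 7, 8}  B3 = {4, 7, 9}  B4 = {5, 7, 9}  B5 = {5, 6, 9}  B6 = {2, 5, 6}  B7 = {2, 3, 6}  B8 = {0, 2, 3}
Tree: B1–B2, B2–B3, B3–B4, B4–B5, B5–B6, B6–B7, B7–B8

Each bag holds 3 vertices, so the decomposition has width 2, which upper-bounds the treewidth. The edges 1–8–7–4–1 form a cycle, so G is not a tree and its treewidth is at least 2. Therefore the treewidth is 2.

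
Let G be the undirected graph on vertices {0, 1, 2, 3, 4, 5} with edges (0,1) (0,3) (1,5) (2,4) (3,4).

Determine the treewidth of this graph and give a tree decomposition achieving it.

Treewidth 1.
One optimal decomposition is:
Bags: B1 = {1, 5}  B2 = {0, 1}  B3 = {0, 3}  B4 = {3, 4}  B5 = {2, 4}
Tree: B1–B2, B2–B3, B3–B4, B4–B5

Every bag has size at most 2, so the width is 2 − 1 = 1 and tw(G) ≤ 1. Any graph with an edge has treewidth ≥ 1, and G has the edge 5–1. Therefore the treewidth is 1.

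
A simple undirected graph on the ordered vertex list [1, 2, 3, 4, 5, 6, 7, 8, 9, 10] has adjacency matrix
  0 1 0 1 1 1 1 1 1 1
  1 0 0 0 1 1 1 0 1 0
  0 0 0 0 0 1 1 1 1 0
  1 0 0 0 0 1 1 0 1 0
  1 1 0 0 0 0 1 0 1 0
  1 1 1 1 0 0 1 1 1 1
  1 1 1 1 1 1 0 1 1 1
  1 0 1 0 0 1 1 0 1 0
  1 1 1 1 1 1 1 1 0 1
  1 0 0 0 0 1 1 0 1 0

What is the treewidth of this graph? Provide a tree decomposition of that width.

Treewidth 4.
One such decomposition:
Bags: B1 = {3, 6, 7, 8, 9}  B2 = {1, 6, 7, 8, 9}  B3 = {1, 2, 6, 7, 9}  B4 = {1, 2, 5, 7, 9}  B5 = {1, 6, 7, 9, 10}  B6 = {1, 4, 6, 7, 9}
Tree: B1–B2, B2–B3, B3–B4, B2–B5, B2–B6

Each bag holds 5 vertices, so the decomposition has width 4, which upper-bounds the treewidth. For the lower bound, the 5 vertices {1, 2, 5, 7, 9} are pairwise adjacent, and any tree decomposition puts a clique entirely inside one bag — forcing width ≥ 4. Combining the bounds, tw(G) = 4.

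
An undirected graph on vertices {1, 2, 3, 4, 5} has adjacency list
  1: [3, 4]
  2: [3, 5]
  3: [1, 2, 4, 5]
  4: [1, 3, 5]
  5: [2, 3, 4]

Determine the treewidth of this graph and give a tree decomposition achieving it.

Each bag holds 3 vertices, so the decomposition has width 2, which upper-bounds the treewidth. On the other hand G contains the 3-clique {2, 3, 5}. A clique must lie in a single bag of any decomposition, so no decomposition can have width below 2. Combining the bounds, tw(G) = 2.

Treewidth 2.
Bags: B1 = {1, 3, 4}  B2 = {3, 4, 5}  B3 = {2, 3, 5}
Tree: B1–B2, B2–B3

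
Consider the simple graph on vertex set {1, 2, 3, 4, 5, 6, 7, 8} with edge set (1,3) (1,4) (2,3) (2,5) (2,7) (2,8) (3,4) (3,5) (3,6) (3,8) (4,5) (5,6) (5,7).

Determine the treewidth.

2

A width-2 tree decomposition is:
Bags: B1 = {2, 3, 5}  B2 = {3, 4, 5}  B3 = {2, 5, 7}  B4 = {1, 3, 4}  B5 = {3, 5, 6}  B6 = {2, 3, 8}
Tree: B1–B2, B1–B3, B2–B4, B1–B5, B1–B6
Every bag has size at most 3, so the width is 3 − 1 = 2 and tw(G) ≤ 2. On the other hand G contains the 3-clique {2, 3, 8}. A clique must lie in a single bag of any decomposition, so no decomposition can have width below 2. Therefore the treewidth is 2.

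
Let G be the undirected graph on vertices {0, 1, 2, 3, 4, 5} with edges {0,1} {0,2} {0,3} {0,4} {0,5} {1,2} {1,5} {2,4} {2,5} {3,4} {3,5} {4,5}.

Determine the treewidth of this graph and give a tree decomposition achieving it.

Treewidth 3.
One such decomposition:
Bags: B1 = {0, 1, 2, 5}  B2 = {0, 2, 4, 5}  B3 = {0, 3, 4, 5}
Tree: B1–B2, B2–B3

The largest bag has 4 vertices, giving width 3; this decomposition certifies tw(G) ≤ 3. For the lower bound, the 4 vertices {0, 1, 2, 5} are pairwise adjacent, and any tree decomposition puts a clique entirely inside one bag — forcing width ≥ 3. Hence tw(G) = 3 exactly.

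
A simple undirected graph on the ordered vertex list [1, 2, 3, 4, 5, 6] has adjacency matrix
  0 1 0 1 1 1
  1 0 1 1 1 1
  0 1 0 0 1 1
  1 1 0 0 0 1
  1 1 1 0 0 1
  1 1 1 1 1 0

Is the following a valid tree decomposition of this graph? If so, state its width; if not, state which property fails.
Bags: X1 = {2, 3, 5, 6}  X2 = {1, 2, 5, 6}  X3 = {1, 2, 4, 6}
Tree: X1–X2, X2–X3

Yes; width 3.

Vertex coverage: the bags together contain {1, 2, 3, 4, 5, 6}, the full vertex set. Edge coverage: each edge of G has both endpoints in at least one bag. Running intersection: for every vertex, the bags containing it form a connected subtree. All three properties hold, so this is a valid tree decomposition of width max|bag| − 1 = 3, and hence tw(G) ≤ 3.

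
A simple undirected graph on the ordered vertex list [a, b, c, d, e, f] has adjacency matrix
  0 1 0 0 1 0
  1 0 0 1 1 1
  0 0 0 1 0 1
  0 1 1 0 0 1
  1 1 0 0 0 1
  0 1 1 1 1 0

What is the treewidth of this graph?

2

A width-2 tree decomposition is:
Bags: B1 = {b, e, f}  B2 = {b, d, f}  B3 = {c, d, f}  B4 = {a, b, e}
Tree: B1–B2, B2–B3, B1–B4
Every bag has size at most 3, so the width is 3 − 1 = 2 and tw(G) ≤ 2. For the lower bound, the 3 vertices {a, b, e} are pairwise adjacent, and any tree decomposition puts a clique entirely inside one bag — forcing width ≥ 2. Therefore the treewidth is 2.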